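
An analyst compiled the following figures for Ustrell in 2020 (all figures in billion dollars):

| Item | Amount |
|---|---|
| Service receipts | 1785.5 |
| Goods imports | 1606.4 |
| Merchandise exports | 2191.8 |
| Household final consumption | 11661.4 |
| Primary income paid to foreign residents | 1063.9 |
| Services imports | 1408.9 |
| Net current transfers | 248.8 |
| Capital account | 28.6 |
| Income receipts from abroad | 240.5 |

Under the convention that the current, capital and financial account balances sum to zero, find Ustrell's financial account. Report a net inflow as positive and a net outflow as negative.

-416.0

Goods balance = 2191.8 - 1606.4 = 585.4
Services balance = 1785.5 - 1408.9 = 376.6
Trade balance (goods + services) = 585.4 + 376.6 = 962.0
Net primary income = 240.5 - 1063.9 = -823.4
Net secondary income = 248.8
Current account = 962.0 + (-823.4) + 248.8 = 387.4
Financial account = -(387.4 + 28.6) = -416.0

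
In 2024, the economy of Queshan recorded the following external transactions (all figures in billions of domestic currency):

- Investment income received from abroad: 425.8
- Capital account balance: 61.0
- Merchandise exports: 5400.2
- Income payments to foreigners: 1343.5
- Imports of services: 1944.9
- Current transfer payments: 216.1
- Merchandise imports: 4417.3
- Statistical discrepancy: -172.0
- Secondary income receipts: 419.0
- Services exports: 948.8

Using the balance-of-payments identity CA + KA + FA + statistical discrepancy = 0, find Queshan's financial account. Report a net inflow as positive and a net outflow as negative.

Goods balance = 5400.2 - 4417.3 = 982.9
Services balance = 948.8 - 1944.9 = -996.1
Trade balance (goods + services) = 982.9 + (-996.1) = -13.2
Net primary income = 425.8 - 1343.5 = -917.7
Net secondary income = 419.0 - 216.1 = 202.9
Current account = -13.2 + (-917.7) + 202.9 = -728.0
Financial account = -(-728.0 + 61.0 + (-172.0)) = 839.0

839.0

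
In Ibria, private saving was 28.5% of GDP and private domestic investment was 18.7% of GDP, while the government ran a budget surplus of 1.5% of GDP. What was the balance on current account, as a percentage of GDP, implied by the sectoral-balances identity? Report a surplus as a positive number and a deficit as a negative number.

By the sectoral-balances identity, CA = (S_private - I) + (T - G).
Private balance = 28.5 - 18.7 = 9.8
Government balance (T - G) = 1.5
CA = 9.8 + 1.5 = 11.3

11.3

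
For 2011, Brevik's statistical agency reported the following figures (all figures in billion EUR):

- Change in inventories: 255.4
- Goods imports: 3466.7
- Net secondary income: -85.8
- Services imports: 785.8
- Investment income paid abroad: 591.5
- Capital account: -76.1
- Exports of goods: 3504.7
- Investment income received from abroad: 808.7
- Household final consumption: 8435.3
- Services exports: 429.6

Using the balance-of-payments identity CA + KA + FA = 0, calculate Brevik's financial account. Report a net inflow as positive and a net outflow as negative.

262.9

Goods balance = 3504.7 - 3466.7 = 38.0
Services balance = 429.6 - 785.8 = -356.2
Trade balance (goods + services) = 38.0 + (-356.2) = -318.2
Net primary income = 808.7 - 591.5 = 217.2
Net secondary income = -85.8
Current account = -318.2 + 217.2 + (-85.8) = -186.8
Financial account = -(-186.8 + (-76.1)) = 262.9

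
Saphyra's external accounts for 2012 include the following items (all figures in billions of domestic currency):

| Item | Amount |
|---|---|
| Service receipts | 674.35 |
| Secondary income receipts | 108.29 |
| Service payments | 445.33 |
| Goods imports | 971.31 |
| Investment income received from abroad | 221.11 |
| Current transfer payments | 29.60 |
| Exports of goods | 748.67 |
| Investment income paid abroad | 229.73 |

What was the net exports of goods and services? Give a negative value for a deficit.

6.38

Goods balance = 748.67 - 971.31 = -222.64
Services balance = 674.35 - 445.33 = 229.02
Trade balance (goods + services) = -222.64 + 229.02 = 6.38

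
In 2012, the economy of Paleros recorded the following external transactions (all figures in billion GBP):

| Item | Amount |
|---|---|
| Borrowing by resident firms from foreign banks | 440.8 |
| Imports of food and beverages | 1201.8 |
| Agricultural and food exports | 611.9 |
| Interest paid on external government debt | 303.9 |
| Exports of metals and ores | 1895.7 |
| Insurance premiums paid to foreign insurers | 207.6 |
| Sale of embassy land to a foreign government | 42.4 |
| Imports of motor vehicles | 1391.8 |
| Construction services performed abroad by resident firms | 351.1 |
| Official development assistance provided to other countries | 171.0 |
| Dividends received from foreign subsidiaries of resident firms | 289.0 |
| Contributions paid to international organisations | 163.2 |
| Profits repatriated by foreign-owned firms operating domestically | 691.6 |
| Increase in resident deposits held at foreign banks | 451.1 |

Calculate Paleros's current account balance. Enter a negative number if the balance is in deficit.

Goods: 611.9 - 1391.8 - 1201.8 + 1895.7 = -86.0
Services: 351.1 - 207.6 = 143.5
Primary income: 289.0 - 691.6 - 303.9 = -706.5
Secondary income: -163.2 - 171.0 = -334.2
Current account = (-86.0) + 143.5 + (-706.5) + (-334.2) = -983.2
(Excluded from the current account — financial account: borrowing by resident firms from foreign banks 440.8, increase in resident deposits held at foreign banks 451.1; capital account: sale of embassy land to a foreign government 42.4.)

-983.2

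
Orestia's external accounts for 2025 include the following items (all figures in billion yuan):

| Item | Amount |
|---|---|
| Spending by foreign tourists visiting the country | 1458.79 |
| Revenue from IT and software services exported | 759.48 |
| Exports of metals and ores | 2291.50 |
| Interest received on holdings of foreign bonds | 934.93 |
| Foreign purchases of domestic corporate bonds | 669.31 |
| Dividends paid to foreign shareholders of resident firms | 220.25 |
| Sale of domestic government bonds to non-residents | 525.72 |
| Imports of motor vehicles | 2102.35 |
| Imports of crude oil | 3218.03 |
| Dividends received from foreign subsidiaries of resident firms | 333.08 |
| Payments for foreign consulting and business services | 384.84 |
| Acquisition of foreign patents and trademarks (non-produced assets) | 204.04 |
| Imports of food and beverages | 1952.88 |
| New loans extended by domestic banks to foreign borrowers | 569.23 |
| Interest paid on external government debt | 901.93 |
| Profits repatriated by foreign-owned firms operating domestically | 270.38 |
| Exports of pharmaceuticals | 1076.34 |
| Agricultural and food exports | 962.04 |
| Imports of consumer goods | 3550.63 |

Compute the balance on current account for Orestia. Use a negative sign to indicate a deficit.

Goods: 2291.50 + 1076.34 - 1952.88 + 962.04 - 3218.03 - 2102.35 - 3550.63 = -6494.01
Services: 759.48 + 1458.79 - 384.84 = 1833.43
Primary income: 934.93 - 220.25 - 901.93 - 270.38 + 333.08 = -124.55
Current account = (-6494.01) + 1833.43 + (-124.55) = -4785.13
(Excluded from the current account — financial account: foreign purchases of domestic corporate bonds 669.31, sale of domestic government bonds to non-residents 525.72, new loans extended by domestic banks to foreign borrowers 569.23; capital account: acquisition of foreign patents and trademarks (non-produced assets) 204.04.)

-4785.13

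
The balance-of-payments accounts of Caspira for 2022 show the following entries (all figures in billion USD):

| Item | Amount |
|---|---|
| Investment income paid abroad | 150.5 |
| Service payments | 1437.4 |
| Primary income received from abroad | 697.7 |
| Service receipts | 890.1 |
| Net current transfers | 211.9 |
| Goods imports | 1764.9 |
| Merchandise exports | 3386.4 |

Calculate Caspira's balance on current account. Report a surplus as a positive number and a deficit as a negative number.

1833.3

Goods balance = 3386.4 - 1764.9 = 1621.5
Services balance = 890.1 - 1437.4 = -547.3
Trade balance (goods + services) = 1621.5 + (-547.3) = 1074.2
Net primary income = 697.7 - 150.5 = 547.2
Net secondary income = 211.9
Current account = 1074.2 + 547.2 + 211.9 = 1833.3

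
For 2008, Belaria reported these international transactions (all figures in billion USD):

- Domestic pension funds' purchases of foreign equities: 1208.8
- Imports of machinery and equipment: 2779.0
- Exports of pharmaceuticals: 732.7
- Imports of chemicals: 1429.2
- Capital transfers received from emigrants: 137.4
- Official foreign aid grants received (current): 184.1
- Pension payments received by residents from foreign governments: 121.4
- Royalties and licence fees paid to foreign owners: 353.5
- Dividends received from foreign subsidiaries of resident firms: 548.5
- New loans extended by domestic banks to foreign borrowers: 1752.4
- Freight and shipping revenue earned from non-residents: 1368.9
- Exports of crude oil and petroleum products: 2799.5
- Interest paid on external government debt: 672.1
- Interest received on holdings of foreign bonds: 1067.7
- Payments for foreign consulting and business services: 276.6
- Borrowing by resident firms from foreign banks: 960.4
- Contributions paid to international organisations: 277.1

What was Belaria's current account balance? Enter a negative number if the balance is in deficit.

1035.3

Goods: -1429.2 + 2799.5 + 732.7 - 2779.0 = -676.0
Services: -353.5 - 276.6 + 1368.9 = 738.8
Primary income: -672.1 + 548.5 + 1067.7 = 944.1
Secondary income: 121.4 - 277.1 + 184.1 = 28.4
Current account = (-676.0) + 738.8 + 944.1 + 28.4 = 1035.3
(Excluded from the current account — financial account: domestic pension funds' purchases of foreign equities 1208.8, new loans extended by domestic banks to foreign borrowers 1752.4, borrowing by resident firms from foreign banks 960.4; capital account: capital transfers received from emigrants 137.4.)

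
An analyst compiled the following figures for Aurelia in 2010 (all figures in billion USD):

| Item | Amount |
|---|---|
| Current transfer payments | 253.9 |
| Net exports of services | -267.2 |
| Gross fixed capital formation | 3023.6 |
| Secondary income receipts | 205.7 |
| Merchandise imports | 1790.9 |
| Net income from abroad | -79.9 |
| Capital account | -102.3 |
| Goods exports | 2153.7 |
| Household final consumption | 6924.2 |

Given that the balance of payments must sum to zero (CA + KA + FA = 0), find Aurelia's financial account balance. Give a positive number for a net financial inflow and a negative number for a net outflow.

134.8

Goods balance = 2153.7 - 1790.9 = 362.8
Services balance = -267.2
Trade balance (goods + services) = 362.8 + (-267.2) = 95.6
Net primary income = -79.9
Net secondary income = 205.7 - 253.9 = -48.2
Current account = 95.6 + (-79.9) + (-48.2) = -32.5
Financial account = -(-32.5 + (-102.3)) = 134.8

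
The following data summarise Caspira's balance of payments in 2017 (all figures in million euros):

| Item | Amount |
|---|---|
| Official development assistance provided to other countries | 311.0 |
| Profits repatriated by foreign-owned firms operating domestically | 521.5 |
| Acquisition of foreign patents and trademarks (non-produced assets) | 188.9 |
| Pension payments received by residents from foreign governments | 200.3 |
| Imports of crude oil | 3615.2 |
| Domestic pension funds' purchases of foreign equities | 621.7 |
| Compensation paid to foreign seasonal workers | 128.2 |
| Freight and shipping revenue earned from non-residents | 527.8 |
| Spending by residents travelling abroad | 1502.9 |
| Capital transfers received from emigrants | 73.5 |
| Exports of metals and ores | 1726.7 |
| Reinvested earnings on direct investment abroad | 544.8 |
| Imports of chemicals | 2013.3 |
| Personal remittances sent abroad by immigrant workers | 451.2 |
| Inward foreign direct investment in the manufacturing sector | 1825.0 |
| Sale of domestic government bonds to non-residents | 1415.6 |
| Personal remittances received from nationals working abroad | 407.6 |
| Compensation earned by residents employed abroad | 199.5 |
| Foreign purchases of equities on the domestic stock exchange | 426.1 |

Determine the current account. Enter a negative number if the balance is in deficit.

-4936.6

Goods: -3615.2 + 1726.7 - 2013.3 = -3901.8
Services: -1502.9 + 527.8 = -975.1
Primary income: -521.5 - 128.2 + 199.5 + 544.8 = 94.6
Secondary income: 200.3 - 451.2 + 407.6 - 311.0 = -154.3
Current account = (-3901.8) + (-975.1) + 94.6 + (-154.3) = -4936.6
(Excluded from the current account — capital account: acquisition of foreign patents and trademarks (non-produced assets) 188.9, capital transfers received from emigrants 73.5; financial account: domestic pension funds' purchases of foreign equities 621.7, inward foreign direct investment in the manufacturing sector 1825.0, sale of domestic government bonds to non-residents 1415.6, foreign purchases of equities on the domestic stock exchange 426.1.)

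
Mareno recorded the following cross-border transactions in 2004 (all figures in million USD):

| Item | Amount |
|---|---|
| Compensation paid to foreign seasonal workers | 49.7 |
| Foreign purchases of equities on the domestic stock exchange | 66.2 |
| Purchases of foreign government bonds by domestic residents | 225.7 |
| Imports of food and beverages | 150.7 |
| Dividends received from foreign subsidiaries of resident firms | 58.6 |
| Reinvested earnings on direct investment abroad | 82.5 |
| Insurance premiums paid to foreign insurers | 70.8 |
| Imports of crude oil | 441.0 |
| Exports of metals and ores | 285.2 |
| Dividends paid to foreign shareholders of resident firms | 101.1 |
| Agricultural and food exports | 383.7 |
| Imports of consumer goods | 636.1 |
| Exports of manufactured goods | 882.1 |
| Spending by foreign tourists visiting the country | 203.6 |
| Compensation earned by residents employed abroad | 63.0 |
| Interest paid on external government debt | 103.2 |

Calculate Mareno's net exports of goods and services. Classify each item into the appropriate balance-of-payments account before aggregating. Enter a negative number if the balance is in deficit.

Goods: -150.7 + 383.7 + 285.2 - 636.1 + 882.1 - 441.0 = 323.2
Services: -70.8 + 203.6 = 132.8
Trade balance = 323.2 + 132.8 = 456.0
(Excluded from the trade balance — primary income: compensation paid to foreign seasonal workers 49.7, dividends received from foreign subsidiaries of resident firms 58.6, reinvested earnings on direct investment abroad 82.5, dividends paid to foreign shareholders of resident firms 101.1, compensation earned by residents employed abroad 63.0, interest paid on external government debt 103.2; financial account: foreign purchases of equities on the domestic stock exchange 66.2, purchases of foreign government bonds by domestic residents 225.7.)

456.0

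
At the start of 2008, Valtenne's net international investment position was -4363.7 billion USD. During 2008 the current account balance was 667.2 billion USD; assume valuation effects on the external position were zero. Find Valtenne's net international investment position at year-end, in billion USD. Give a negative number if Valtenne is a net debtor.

With no valuation effects, change in NIIP = current account = 667.2
End-of-year NIIP = -4363.7 + 667.2 = -3696.5

-3696.5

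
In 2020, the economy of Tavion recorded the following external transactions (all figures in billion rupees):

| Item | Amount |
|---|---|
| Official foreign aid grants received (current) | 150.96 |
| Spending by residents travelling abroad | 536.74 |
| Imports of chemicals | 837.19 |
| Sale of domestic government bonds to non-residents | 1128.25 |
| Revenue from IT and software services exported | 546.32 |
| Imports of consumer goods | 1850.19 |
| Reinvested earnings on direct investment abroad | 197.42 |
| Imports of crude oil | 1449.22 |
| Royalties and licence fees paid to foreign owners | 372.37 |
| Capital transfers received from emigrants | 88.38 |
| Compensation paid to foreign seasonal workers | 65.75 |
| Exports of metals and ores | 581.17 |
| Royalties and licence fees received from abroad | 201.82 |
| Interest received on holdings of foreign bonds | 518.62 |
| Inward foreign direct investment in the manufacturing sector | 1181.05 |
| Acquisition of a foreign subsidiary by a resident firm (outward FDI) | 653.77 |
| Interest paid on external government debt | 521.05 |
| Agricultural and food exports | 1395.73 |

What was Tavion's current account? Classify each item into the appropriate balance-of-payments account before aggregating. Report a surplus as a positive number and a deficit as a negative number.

-2040.47

Goods: 581.17 - 1449.22 + 1395.73 - 837.19 - 1850.19 = -2159.70
Services: 546.32 - 536.74 + 201.82 - 372.37 = -160.97
Primary income: -65.75 - 521.05 + 197.42 + 518.62 = 129.24
Secondary income: 150.96
Current account = (-2159.70) + (-160.97) + 129.24 + 150.96 = -2040.47
(Excluded from the current account — financial account: sale of domestic government bonds to non-residents 1128.25, inward foreign direct investment in the manufacturing sector 1181.05, acquisition of a foreign subsidiary by a resident firm (outward FDI) 653.77; capital account: capital transfers received from emigrants 88.38.)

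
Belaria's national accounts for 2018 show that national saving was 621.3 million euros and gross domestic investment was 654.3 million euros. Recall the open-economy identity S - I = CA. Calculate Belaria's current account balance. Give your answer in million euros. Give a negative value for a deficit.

CA = S - I = 621.3 - 654.3 = -33.0

-33.0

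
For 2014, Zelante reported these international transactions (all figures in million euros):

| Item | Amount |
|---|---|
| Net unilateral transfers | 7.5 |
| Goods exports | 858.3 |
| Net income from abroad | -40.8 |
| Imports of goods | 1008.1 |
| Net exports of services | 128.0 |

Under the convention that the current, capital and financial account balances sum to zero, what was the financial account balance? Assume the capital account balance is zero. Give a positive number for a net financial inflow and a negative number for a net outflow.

55.1

Goods balance = 858.3 - 1008.1 = -149.8
Services balance = 128.0
Trade balance (goods + services) = -149.8 + 128.0 = -21.8
Net primary income = -40.8
Net secondary income = 7.5
Current account = -21.8 + (-40.8) + 7.5 = -55.1
Financial account = -(-55.1) = 55.1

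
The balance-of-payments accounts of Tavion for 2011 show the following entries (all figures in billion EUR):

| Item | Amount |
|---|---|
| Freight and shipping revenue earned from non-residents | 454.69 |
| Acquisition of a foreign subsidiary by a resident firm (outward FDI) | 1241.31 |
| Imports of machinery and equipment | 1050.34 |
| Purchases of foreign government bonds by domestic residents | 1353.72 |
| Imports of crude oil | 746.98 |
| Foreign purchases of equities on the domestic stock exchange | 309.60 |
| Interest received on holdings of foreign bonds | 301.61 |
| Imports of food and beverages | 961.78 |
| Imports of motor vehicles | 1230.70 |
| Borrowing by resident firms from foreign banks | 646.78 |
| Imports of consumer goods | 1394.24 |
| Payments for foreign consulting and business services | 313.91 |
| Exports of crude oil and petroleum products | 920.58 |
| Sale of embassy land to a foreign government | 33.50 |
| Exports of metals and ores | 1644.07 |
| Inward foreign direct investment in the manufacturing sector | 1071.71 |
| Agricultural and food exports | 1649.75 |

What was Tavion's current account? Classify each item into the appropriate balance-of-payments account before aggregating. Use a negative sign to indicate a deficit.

-727.25

Goods: -1394.24 - 1230.70 + 1644.07 + 920.58 + 1649.75 - 961.78 - 1050.34 - 746.98 = -1169.64
Services: -313.91 + 454.69 = 140.78
Primary income: 301.61
Current account = (-1169.64) + 140.78 + 301.61 = -727.25
(Excluded from the current account — financial account: acquisition of a foreign subsidiary by a resident firm (outward FDI) 1241.31, purchases of foreign government bonds by domestic residents 1353.72, foreign purchases of equities on the domestic stock exchange 309.60, borrowing by resident firms from foreign banks 646.78, inward foreign direct investment in the manufacturing sector 1071.71; capital account: sale of embassy land to a foreign government 33.50.)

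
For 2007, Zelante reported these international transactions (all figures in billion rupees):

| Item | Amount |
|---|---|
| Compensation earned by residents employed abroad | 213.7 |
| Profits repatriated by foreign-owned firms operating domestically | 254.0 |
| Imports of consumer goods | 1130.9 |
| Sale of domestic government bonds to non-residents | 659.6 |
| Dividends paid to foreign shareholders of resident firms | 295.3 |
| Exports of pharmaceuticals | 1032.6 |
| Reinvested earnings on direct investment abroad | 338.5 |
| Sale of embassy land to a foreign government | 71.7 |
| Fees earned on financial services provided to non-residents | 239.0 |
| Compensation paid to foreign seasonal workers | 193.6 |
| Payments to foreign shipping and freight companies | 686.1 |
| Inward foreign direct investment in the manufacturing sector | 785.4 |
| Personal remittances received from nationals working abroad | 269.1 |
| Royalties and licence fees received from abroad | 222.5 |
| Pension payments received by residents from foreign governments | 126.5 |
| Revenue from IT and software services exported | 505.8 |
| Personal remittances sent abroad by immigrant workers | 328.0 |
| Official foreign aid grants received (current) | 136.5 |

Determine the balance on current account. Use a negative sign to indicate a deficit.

Goods: -1130.9 + 1032.6 = -98.3
Services: 222.5 + 505.8 - 686.1 + 239.0 = 281.2
Primary income: 338.5 - 295.3 + 213.7 - 193.6 - 254.0 = -190.7
Secondary income: -328.0 + 126.5 + 269.1 + 136.5 = 204.1
Current account = (-98.3) + 281.2 + (-190.7) + 204.1 = 196.3
(Excluded from the current account — financial account: sale of domestic government bonds to non-residents 659.6, inward foreign direct investment in the manufacturing sector 785.4; capital account: sale of embassy land to a foreign government 71.7.)

196.3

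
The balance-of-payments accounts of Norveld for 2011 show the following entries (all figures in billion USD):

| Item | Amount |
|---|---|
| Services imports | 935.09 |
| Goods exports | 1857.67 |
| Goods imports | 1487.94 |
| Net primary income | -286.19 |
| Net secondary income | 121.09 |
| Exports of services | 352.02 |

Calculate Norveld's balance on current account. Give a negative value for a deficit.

Goods balance = 1857.67 - 1487.94 = 369.73
Services balance = 352.02 - 935.09 = -583.07
Trade balance (goods + services) = 369.73 + (-583.07) = -213.34
Net primary income = -286.19
Net secondary income = 121.09
Current account = -213.34 + (-286.19) + 121.09 = -378.44

-378.44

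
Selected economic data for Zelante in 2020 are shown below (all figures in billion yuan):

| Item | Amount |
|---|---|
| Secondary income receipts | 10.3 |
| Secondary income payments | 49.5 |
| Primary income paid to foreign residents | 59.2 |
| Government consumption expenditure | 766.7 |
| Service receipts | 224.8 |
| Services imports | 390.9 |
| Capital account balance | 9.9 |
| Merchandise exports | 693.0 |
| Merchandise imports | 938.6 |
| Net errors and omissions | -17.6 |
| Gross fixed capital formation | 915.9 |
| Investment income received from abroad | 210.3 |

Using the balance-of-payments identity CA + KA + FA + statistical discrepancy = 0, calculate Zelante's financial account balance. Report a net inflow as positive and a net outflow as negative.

307.5

Goods balance = 693.0 - 938.6 = -245.6
Services balance = 224.8 - 390.9 = -166.1
Trade balance (goods + services) = -245.6 + (-166.1) = -411.7
Net primary income = 210.3 - 59.2 = 151.1
Net secondary income = 10.3 - 49.5 = -39.2
Current account = -411.7 + 151.1 + (-39.2) = -299.8
Financial account = -(-299.8 + 9.9 + (-17.6)) = 307.5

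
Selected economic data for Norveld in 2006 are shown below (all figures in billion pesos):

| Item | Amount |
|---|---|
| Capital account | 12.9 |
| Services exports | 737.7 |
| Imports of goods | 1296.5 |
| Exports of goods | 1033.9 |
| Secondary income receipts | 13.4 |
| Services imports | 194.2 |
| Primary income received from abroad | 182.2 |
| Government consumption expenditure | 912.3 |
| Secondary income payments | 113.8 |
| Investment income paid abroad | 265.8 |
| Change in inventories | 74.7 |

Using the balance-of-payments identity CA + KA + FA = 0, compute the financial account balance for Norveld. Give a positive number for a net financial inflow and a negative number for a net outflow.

-109.8

Goods balance = 1033.9 - 1296.5 = -262.6
Services balance = 737.7 - 194.2 = 543.5
Trade balance (goods + services) = -262.6 + 543.5 = 280.9
Net primary income = 182.2 - 265.8 = -83.6
Net secondary income = 13.4 - 113.8 = -100.4
Current account = 280.9 + (-83.6) + (-100.4) = 96.9
Financial account = -(96.9 + 12.9) = -109.8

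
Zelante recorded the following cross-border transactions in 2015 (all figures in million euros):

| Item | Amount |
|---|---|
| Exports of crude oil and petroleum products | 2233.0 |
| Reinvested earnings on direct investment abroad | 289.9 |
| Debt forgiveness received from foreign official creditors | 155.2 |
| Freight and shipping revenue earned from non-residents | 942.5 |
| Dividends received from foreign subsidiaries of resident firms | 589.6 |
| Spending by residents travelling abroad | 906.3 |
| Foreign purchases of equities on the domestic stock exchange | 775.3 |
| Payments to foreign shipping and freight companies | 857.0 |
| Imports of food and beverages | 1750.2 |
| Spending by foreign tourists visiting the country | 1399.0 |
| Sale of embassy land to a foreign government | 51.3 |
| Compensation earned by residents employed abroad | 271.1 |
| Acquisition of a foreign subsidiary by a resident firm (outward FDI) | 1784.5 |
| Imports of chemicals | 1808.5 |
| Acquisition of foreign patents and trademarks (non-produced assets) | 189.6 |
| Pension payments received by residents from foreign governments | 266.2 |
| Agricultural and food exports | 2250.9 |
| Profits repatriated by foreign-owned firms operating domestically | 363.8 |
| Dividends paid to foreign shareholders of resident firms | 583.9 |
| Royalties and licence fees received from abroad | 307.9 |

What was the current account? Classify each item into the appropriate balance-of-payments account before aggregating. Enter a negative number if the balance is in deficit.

2280.4

Goods: -1750.2 + 2250.9 + 2233.0 - 1808.5 = 925.2
Services: -906.3 + 942.5 - 857.0 + 1399.0 + 307.9 = 886.1
Primary income: -583.9 + 289.9 + 271.1 - 363.8 + 589.6 = 202.9
Secondary income: 266.2
Current account = 925.2 + 886.1 + 202.9 + 266.2 = 2280.4
(Excluded from the current account — capital account: debt forgiveness received from foreign official creditors 155.2, sale of embassy land to a foreign government 51.3, acquisition of foreign patents and trademarks (non-produced assets) 189.6; financial account: foreign purchases of equities on the domestic stock exchange 775.3, acquisition of a foreign subsidiary by a resident firm (outward FDI) 1784.5.)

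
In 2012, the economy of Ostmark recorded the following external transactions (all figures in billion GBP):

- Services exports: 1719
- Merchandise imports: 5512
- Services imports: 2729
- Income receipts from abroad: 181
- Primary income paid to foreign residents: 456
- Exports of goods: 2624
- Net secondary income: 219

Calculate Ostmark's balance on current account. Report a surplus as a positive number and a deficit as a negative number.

Goods balance = 2624 - 5512 = -2888
Services balance = 1719 - 2729 = -1010
Trade balance (goods + services) = -2888 + (-1010) = -3898
Net primary income = 181 - 456 = -275
Net secondary income = 219
Current account = -3898 + (-275) + 219 = -3954

-3954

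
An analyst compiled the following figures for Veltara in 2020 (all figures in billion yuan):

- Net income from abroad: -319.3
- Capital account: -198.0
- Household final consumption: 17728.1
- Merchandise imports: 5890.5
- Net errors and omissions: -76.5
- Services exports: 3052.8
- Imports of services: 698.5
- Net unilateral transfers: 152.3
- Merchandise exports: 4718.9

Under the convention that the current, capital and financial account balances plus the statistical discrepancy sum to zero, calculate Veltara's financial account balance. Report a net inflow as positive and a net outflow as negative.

-741.2

Goods balance = 4718.9 - 5890.5 = -1171.6
Services balance = 3052.8 - 698.5 = 2354.3
Trade balance (goods + services) = -1171.6 + 2354.3 = 1182.7
Net primary income = -319.3
Net secondary income = 152.3
Current account = 1182.7 + (-319.3) + 152.3 = 1015.7
Financial account = -(1015.7 + (-198.0) + (-76.5)) = -741.2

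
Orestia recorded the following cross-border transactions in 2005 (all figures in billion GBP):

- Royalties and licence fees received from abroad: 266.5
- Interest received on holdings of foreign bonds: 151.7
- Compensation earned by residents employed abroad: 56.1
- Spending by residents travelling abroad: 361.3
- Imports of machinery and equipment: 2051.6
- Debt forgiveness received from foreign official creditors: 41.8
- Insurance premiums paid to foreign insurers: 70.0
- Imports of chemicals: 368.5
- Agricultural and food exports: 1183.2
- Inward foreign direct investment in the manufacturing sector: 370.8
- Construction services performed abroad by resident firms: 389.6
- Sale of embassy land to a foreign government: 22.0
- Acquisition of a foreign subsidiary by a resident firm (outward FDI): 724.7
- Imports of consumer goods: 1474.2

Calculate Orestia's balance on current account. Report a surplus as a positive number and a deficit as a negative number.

-2278.5

Goods: -1474.2 - 2051.6 - 368.5 + 1183.2 = -2711.1
Services: 266.5 - 361.3 - 70.0 + 389.6 = 224.8
Primary income: 151.7 + 56.1 = 207.8
Current account = (-2711.1) + 224.8 + 207.8 = -2278.5
(Excluded from the current account — capital account: debt forgiveness received from foreign official creditors 41.8, sale of embassy land to a foreign government 22.0; financial account: inward foreign direct investment in the manufacturing sector 370.8, acquisition of a foreign subsidiary by a resident firm (outward FDI) 724.7.)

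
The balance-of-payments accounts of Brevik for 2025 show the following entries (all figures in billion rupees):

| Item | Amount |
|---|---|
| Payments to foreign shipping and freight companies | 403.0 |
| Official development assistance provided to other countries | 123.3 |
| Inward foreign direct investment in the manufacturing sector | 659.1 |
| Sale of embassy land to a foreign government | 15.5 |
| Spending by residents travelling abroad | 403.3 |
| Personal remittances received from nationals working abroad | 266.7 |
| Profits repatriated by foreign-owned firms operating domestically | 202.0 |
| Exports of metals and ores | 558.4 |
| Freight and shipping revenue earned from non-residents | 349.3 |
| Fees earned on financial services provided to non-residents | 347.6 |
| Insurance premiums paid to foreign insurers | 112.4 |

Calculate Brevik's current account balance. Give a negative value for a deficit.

Goods: 558.4
Services: -112.4 - 403.0 + 349.3 - 403.3 + 347.6 = -221.8
Primary income: -202.0
Secondary income: -123.3 + 266.7 = 143.4
Current account = 558.4 + (-221.8) + (-202.0) + 143.4 = 278.0
(Excluded from the current account — financial account: inward foreign direct investment in the manufacturing sector 659.1; capital account: sale of embassy land to a foreign government 15.5.)

278.0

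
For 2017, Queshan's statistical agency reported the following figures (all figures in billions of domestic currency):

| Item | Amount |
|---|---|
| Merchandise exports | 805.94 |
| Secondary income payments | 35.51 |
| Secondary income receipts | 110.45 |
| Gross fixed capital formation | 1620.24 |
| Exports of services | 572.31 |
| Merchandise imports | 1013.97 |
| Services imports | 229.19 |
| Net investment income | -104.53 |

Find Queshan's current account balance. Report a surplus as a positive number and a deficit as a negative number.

Goods balance = 805.94 - 1013.97 = -208.03
Services balance = 572.31 - 229.19 = 343.12
Trade balance (goods + services) = -208.03 + 343.12 = 135.09
Net primary income = -104.53
Net secondary income = 110.45 - 35.51 = 74.94
Current account = 135.09 + (-104.53) + 74.94 = 105.50

105.50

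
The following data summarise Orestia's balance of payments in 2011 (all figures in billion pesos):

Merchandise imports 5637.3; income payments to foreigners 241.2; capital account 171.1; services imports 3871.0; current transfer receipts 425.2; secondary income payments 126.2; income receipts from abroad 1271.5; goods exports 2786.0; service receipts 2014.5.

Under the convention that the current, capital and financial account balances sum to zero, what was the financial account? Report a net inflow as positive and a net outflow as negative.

3207.4

Goods balance = 2786.0 - 5637.3 = -2851.3
Services balance = 2014.5 - 3871.0 = -1856.5
Trade balance (goods + services) = -2851.3 + (-1856.5) = -4707.8
Net primary income = 1271.5 - 241.2 = 1030.3
Net secondary income = 425.2 - 126.2 = 299.0
Current account = -4707.8 + 1030.3 + 299.0 = -3378.5
Financial account = -(-3378.5 + 171.1) = 3207.4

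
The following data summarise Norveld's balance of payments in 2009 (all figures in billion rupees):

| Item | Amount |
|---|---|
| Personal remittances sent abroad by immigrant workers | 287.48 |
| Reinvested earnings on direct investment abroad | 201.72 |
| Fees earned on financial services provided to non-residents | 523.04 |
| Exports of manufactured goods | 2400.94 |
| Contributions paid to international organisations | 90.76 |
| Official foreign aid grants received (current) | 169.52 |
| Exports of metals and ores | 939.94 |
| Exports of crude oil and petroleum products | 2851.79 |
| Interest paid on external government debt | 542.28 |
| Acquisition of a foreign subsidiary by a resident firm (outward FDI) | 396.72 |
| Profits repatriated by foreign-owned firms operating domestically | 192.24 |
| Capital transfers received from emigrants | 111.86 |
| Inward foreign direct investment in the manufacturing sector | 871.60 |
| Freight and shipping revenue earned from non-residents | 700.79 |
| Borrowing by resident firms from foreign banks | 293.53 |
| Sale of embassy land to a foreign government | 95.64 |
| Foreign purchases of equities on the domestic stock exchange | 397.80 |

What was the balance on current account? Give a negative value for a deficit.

Goods: 2400.94 + 2851.79 + 939.94 = 6192.67
Services: 523.04 + 700.79 = 1223.83
Primary income: 201.72 - 542.28 - 192.24 = -532.80
Secondary income: -90.76 + 169.52 - 287.48 = -208.72
Current account = 6192.67 + 1223.83 + (-532.80) + (-208.72) = 6674.98
(Excluded from the current account — financial account: acquisition of a foreign subsidiary by a resident firm (outward FDI) 396.72, inward foreign direct investment in the manufacturing sector 871.60, borrowing by resident firms from foreign banks 293.53, foreign purchases of equities on the domestic stock exchange 397.80; capital account: capital transfers received from emigrants 111.86, sale of embassy land to a foreign government 95.64.)

6674.98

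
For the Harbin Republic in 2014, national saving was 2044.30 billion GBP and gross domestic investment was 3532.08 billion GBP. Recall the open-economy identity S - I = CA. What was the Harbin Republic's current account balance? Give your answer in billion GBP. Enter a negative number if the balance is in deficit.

-1487.78

CA = S - I = 2044.30 - 3532.08 = -1487.78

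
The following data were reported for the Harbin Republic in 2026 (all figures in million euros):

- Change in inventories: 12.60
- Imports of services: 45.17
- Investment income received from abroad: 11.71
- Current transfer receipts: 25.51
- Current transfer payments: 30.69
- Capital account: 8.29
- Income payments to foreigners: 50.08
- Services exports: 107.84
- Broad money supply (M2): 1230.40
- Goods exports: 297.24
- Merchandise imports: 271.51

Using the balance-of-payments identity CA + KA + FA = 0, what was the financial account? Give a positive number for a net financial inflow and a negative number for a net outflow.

-53.14

Goods balance = 297.24 - 271.51 = 25.73
Services balance = 107.84 - 45.17 = 62.67
Trade balance (goods + services) = 25.73 + 62.67 = 88.40
Net primary income = 11.71 - 50.08 = -38.37
Net secondary income = 25.51 - 30.69 = -5.18
Current account = 88.40 + (-38.37) + (-5.18) = 44.85
Financial account = -(44.85 + 8.29) = -53.14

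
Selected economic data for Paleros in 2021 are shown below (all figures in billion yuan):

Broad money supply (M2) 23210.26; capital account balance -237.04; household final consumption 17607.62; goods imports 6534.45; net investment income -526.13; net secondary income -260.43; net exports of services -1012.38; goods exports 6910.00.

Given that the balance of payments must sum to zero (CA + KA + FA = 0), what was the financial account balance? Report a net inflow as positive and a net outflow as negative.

Goods balance = 6910.00 - 6534.45 = 375.55
Services balance = -1012.38
Trade balance (goods + services) = 375.55 + (-1012.38) = -636.83
Net primary income = -526.13
Net secondary income = -260.43
Current account = -636.83 + (-526.13) + (-260.43) = -1423.39
Financial account = -(-1423.39 + (-237.04)) = 1660.43

1660.43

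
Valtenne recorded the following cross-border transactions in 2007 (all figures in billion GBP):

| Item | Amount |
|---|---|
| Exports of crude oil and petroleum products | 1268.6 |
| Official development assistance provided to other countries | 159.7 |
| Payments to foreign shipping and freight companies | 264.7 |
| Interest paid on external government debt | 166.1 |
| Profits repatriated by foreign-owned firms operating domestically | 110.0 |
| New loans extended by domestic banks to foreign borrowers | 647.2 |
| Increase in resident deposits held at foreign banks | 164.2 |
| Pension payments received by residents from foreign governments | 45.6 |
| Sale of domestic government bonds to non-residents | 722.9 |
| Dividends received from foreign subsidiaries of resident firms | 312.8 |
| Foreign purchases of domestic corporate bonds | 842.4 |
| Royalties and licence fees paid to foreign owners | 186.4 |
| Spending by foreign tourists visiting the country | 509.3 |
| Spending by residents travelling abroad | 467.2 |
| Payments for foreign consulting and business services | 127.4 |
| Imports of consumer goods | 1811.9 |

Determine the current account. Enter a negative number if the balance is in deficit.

-1157.1

Goods: 1268.6 - 1811.9 = -543.3
Services: -127.4 + 509.3 - 264.7 - 186.4 - 467.2 = -536.4
Primary income: -110.0 - 166.1 + 312.8 = 36.7
Secondary income: 45.6 - 159.7 = -114.1
Current account = (-543.3) + (-536.4) + 36.7 + (-114.1) = -1157.1
(Excluded from the current account — financial account: new loans extended by domestic banks to foreign borrowers 647.2, increase in resident deposits held at foreign banks 164.2, sale of domestic government bonds to non-residents 722.9, foreign purchases of domestic corporate bonds 842.4.)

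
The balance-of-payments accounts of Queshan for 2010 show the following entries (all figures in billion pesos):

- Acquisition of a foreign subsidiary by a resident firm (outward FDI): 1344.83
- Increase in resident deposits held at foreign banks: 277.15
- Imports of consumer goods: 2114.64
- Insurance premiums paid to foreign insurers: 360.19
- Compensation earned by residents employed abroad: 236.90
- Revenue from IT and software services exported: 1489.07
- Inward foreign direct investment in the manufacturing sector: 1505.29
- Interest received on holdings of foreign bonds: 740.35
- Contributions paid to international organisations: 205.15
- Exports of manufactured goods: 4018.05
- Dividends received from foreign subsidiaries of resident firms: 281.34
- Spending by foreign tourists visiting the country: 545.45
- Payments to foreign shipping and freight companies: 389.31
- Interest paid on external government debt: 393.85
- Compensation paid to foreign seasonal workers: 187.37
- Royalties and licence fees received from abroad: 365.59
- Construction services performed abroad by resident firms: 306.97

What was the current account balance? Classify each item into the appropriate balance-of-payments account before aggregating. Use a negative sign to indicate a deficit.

Goods: 4018.05 - 2114.64 = 1903.41
Services: 545.45 - 389.31 + 365.59 - 360.19 + 306.97 + 1489.07 = 1957.58
Primary income: 281.34 - 393.85 + 740.35 + 236.90 - 187.37 = 677.37
Secondary income: -205.15
Current account = 1903.41 + 1957.58 + 677.37 + (-205.15) = 4333.21
(Excluded from the current account — financial account: acquisition of a foreign subsidiary by a resident firm (outward FDI) 1344.83, increase in resident deposits held at foreign banks 277.15, inward foreign direct investment in the manufacturing sector 1505.29.)

4333.21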